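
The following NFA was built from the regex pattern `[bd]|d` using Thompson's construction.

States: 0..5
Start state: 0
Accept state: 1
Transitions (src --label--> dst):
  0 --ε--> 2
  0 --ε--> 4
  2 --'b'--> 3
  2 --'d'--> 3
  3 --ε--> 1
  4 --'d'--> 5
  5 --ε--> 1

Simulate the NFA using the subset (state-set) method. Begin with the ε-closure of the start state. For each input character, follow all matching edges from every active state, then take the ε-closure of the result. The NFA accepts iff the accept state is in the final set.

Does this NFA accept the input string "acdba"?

Answer: REJECT

Steps:
initial (ε-close {0}): {0,2,4}
'a' @ 1: {}  — state set empty
rest 'cdba' ignored (set empty)
end set {} — state 1 not in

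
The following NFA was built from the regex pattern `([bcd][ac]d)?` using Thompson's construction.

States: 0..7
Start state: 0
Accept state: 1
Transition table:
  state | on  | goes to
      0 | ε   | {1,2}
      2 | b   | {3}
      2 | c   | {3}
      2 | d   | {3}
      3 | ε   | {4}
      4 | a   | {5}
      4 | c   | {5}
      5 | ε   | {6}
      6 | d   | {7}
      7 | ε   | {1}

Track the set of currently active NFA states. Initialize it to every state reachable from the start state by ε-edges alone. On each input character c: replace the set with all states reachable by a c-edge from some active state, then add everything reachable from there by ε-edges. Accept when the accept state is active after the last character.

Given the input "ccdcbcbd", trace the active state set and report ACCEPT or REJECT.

Answer: REJECT

Derivation:
S₀ = ε-closure({0}) = {0,1,2}
'c' @ 1: {3,4}
'c' @ 2: {5,6}
'd' @ 3: {1,7}  ✓accept
'c' @ 4: {}  — state set empty
rest 'bcbd' ignored (set empty)
after full input: {}  (accept=1 not in)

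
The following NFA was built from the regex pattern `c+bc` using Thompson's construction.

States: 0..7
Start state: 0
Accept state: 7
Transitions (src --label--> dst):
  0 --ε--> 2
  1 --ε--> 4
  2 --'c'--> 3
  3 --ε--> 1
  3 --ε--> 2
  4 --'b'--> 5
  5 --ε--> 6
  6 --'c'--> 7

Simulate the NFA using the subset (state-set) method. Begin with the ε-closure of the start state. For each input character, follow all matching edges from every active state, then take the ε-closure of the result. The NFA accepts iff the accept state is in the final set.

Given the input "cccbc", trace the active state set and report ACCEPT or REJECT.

Answer: ACCEPT

Trace:
start: ε-closure({0}) = {0,2}
'c' @ 1: {1,2,3,4}
'c' @ 2: {1,2,3,4}
'c' @ 3: {1,2,3,4}
'b' @ 4: {5,6}
'c' @ 5: {7}  [accepting]
end set {7} — state 7 in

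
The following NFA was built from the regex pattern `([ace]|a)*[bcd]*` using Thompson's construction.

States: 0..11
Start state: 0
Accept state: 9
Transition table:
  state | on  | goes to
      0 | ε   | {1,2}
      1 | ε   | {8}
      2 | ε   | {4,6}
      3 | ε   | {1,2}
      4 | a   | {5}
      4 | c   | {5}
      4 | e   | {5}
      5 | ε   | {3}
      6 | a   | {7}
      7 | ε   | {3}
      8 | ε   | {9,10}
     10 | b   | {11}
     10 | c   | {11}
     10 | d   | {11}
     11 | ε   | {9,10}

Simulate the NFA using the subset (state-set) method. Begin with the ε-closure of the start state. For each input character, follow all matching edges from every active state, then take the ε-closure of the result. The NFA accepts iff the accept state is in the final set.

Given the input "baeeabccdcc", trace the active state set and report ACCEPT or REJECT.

initial (ε-close {0}): {0,1,2,4,6,8,9,10}
'b' @ 1: {9,10,11}  [accepting]
'a' @ 2: {}  — state set empty
rest 'eeabccdcc' ignored (set empty)
final: {}; accept 9 not in set

Answer: REJECT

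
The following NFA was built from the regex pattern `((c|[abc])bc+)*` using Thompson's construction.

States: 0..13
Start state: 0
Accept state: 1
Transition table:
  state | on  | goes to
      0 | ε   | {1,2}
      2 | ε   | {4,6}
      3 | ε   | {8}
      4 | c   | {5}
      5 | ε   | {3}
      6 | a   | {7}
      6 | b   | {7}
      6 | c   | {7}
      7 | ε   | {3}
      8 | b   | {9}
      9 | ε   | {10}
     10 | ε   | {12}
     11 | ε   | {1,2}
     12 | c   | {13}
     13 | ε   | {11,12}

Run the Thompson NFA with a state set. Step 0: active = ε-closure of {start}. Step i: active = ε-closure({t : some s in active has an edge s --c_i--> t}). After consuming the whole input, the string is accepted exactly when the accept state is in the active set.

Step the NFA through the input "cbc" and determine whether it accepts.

S₀ = ε-closure({0}) = {0,1,2,4,6}
'c' @ 1: {3,5,7,8}
'b' @ 2: {9,10,12}
'c' @ 3: {1,2,4,6,11,12,13}  [accepting]
end set {1,2,4,6,11,12,13} — state 1 in

Answer: ACCEPT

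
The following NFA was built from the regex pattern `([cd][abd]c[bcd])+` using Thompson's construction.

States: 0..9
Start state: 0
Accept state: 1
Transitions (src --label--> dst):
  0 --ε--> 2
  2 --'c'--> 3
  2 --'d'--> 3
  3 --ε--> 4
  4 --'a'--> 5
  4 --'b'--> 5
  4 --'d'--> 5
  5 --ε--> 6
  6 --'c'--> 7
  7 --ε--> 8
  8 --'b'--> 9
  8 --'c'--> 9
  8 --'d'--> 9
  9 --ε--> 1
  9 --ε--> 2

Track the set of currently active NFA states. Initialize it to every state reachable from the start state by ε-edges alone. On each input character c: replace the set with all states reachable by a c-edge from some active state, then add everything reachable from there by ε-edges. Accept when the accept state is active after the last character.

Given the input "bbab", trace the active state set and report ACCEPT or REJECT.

Answer: REJECT

Steps:
S₀ = ε-closure({0}) = {0,2}
'b' @ 1: {}  — no active states
rest 'bab' ignored (set empty)
after full input: {}  (accept=1 not in)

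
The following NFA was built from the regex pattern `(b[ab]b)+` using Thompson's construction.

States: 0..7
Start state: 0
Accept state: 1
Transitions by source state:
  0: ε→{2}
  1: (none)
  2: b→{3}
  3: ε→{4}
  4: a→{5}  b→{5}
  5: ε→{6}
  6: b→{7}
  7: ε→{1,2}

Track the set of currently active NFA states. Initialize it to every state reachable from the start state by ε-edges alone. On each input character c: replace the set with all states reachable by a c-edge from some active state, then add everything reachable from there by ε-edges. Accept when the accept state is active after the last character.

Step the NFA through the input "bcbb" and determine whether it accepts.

start: ε-closure({0}) = {0,2}
'b' @ 1: {3,4}
'c' @ 2: {}  — state set empty
rest 'bb' ignored (set empty)
end set {} — state 1 not in

Answer: REJECT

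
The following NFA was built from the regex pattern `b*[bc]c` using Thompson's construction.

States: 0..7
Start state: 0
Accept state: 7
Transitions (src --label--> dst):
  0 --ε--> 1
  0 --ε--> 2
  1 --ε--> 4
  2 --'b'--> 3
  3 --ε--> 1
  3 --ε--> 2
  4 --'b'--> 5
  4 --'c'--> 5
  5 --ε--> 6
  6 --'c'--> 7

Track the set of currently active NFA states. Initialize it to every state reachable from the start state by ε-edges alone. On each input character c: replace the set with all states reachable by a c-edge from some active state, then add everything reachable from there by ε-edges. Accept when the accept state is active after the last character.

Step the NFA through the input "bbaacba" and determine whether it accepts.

Answer: REJECT

Steps:
start: ε-closure({0}) = {0,1,2,4}
'b' @ 1: {1,2,3,4,5,6}
'b' @ 2: {1,2,3,4,5,6}
'a' @ 3: {}  — no active states
rest 'acba' ignored (set empty)
end set {} — state 7 not in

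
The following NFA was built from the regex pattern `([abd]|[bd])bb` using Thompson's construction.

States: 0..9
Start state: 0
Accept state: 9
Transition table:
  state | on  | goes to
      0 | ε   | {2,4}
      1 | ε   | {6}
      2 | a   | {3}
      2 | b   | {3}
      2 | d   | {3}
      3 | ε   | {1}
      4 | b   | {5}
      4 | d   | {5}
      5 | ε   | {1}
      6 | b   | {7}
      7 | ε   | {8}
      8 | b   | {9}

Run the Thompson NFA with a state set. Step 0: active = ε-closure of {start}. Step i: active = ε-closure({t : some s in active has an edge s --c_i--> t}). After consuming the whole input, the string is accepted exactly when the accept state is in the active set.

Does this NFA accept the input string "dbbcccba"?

initial (ε-close {0}): {0,2,4}
'd' @ 1: {1,3,5,6}
'b' @ 2: {7,8}
'b' @ 3: {9}  [accepting]
'c' @ 4: {}  — dead — no transitions
rest 'ccba' ignored (set empty)
after full input: {}  (accept=9 not in)

Answer: REJECT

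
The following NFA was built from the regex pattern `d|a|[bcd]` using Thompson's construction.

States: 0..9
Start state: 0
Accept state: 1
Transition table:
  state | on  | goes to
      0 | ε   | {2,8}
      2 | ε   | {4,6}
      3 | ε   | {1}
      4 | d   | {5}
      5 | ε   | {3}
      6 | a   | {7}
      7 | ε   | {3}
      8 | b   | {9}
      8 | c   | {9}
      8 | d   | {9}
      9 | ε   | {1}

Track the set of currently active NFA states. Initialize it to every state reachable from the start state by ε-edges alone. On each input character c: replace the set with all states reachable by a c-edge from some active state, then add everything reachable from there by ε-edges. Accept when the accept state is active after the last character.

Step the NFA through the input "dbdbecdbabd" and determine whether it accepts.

start: ε-closure({0}) = {0,2,4,6,8}
'd' @ 1: {1,3,5,9}  [accepting]
'b' @ 2: {}  — dead — no transitions
rest 'dbecdbabd' ignored (set empty)
after full input: {}  (accept=1 not in)

Answer: REJECT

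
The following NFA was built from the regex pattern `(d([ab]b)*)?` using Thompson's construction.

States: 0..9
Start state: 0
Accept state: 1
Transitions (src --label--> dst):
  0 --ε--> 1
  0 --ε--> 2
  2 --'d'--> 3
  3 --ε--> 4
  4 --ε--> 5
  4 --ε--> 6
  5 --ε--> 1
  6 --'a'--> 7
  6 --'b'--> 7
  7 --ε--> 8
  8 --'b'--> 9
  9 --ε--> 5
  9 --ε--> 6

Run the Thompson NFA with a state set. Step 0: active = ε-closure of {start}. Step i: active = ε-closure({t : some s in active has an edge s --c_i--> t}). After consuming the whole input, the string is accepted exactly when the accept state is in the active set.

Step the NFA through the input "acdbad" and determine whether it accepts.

Answer: REJECT

Steps:
S₀ = ε-closure({0}) = {0,1,2}
'a' @ 1: {}  — state set empty
rest 'cdbad' ignored (set empty)
after full input: {}  (accept=1 not in)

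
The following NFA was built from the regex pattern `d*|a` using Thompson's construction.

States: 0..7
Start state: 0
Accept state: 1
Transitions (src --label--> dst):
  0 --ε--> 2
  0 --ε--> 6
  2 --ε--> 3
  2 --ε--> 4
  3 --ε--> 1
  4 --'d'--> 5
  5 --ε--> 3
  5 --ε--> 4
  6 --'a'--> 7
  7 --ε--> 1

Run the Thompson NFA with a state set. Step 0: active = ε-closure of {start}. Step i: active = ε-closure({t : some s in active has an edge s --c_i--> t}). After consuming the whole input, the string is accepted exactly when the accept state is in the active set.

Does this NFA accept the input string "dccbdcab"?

Answer: REJECT

Trace:
initial (ε-close {0}): {0,1,2,3,4,6}
'd' @ 1: {1,3,4,5}  (accept∈set)
'c' @ 2: {}  — no active states
rest 'cbdcab' ignored (set empty)
end set {} — state 1 not in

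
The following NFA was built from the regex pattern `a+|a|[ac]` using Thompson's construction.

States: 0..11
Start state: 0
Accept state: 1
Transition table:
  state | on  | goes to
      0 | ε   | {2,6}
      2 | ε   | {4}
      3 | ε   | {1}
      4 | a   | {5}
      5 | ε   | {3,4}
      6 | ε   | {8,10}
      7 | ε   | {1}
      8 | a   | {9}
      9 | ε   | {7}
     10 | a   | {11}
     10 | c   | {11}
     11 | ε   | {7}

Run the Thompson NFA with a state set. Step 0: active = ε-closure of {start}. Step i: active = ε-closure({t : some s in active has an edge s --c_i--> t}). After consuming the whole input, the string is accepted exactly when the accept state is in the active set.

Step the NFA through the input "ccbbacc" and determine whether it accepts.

S₀ = ε-closure({0}) = {0,2,4,6,8,10}
'c' @ 1: {1,7,11}  ✓accept
'c' @ 2: {}  — no active states
rest 'bbacc' ignored (set empty)
after full input: {}  (accept=1 not in)

Answer: REJECT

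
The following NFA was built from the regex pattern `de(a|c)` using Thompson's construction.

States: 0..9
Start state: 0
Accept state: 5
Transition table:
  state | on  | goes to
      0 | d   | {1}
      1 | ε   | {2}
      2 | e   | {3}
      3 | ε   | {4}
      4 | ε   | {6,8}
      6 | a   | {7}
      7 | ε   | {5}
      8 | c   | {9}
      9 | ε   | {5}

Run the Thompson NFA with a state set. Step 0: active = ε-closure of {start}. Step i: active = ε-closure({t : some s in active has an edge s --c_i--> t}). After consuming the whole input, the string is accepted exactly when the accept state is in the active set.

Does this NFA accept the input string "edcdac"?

Answer: REJECT

Steps:
initial (ε-close {0}): {0}
'e' @ 1: {}  — dead — no transitions
rest 'dcdac' ignored (set empty)
after full input: {}  (accept=5 not in)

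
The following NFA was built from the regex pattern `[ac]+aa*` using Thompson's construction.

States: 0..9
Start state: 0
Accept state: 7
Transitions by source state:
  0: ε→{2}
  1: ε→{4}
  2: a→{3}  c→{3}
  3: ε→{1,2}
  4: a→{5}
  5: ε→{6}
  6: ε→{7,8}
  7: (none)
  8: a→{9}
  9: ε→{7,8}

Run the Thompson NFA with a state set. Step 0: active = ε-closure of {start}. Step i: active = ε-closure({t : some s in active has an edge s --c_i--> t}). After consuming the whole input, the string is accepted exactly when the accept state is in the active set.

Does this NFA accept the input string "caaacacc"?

Answer: REJECT

Trace:
start: ε-closure({0}) = {0,2}
'c' @ 1: {1,2,3,4}
'a' @ 2: {1,2,3,4,5,6,7,8}  ✓accept
'a' @ 3: {1,2,3,4,5,6,7,8,9}  ✓accept
'a' @ 4: {1,2,3,4,5,6,7,8,9}  ✓accept
'c' @ 5: {1,2,3,4}
'a' @ 6: {1,2,3,4,5,6,7,8}  ✓accept
'c' @ 7: {1,2,3,4}
'c' @ 8: {1,2,3,4}
end set {1,2,3,4} — state 7 not in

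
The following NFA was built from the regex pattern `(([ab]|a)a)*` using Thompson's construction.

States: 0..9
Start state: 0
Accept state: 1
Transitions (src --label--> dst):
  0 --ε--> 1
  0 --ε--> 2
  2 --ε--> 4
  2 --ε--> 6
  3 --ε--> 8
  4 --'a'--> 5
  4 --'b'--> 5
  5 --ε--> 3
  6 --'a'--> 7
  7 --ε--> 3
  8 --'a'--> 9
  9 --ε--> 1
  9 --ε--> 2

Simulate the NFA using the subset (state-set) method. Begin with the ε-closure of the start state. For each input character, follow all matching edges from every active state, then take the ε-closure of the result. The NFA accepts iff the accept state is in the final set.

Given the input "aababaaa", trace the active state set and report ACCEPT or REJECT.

start: ε-closure({0}) = {0,1,2,4,6}
'a' @ 1: {3,5,7,8}
'a' @ 2: {1,2,4,6,9}  (accept∈set)
'b' @ 3: {3,5,8}
'a' @ 4: {1,2,4,6,9}  (accept∈set)
'b' @ 5: {3,5,8}
'a' @ 6: {1,2,4,6,9}  (accept∈set)
'a' @ 7: {3,5,7,8}
'a' @ 8: {1,2,4,6,9}  (accept∈set)
end set {1,2,4,6,9} — state 1 in

Answer: ACCEPT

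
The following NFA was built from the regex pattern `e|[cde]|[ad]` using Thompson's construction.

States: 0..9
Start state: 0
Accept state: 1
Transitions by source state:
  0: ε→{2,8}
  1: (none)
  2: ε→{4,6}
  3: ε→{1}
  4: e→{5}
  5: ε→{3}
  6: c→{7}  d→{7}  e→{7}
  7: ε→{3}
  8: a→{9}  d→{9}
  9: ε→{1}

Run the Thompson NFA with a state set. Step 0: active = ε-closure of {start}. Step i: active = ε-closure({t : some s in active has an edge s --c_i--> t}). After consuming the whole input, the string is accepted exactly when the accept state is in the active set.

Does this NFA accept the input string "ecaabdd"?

start: ε-closure({0}) = {0,2,4,6,8}
'e' @ 1: {1,3,5,7}  ✓accept
'c' @ 2: {}  — no active states
rest 'aabdd' ignored (set empty)
end set {} — state 1 not in

Answer: REJECT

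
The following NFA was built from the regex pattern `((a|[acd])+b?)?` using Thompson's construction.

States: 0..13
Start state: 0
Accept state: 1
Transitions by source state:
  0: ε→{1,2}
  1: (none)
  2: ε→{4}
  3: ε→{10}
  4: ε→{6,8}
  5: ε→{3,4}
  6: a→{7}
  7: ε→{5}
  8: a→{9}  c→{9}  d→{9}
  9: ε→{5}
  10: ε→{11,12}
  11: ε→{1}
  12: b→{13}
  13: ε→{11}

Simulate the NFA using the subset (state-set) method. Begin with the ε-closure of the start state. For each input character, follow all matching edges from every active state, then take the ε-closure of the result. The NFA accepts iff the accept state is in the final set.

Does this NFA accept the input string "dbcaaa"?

start: ε-closure({0}) = {0,1,2,4,6,8}
'd' @ 1: {1,3,4,5,6,8,9,10,11,12}  (accept∈set)
'b' @ 2: {1,11,13}  (accept∈set)
'c' @ 3: {}  — state set empty
rest 'aaa' ignored (set empty)
after full input: {}  (accept=1 not in)

Answer: REJECT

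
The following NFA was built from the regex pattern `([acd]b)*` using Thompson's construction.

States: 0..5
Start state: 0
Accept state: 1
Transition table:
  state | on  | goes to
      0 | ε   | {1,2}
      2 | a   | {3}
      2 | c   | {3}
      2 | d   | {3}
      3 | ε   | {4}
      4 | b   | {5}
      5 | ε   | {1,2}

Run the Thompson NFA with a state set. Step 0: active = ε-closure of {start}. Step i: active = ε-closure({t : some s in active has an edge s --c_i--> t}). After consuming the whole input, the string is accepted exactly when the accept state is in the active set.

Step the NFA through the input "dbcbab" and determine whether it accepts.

Answer: ACCEPT

Derivation:
start: ε-closure({0}) = {0,1,2}
'd' @ 1: {3,4}
'b' @ 2: {1,2,5}  ✓accept
'c' @ 3: {3,4}
'b' @ 4: {1,2,5}  ✓accept
'a' @ 5: {3,4}
'b' @ 6: {1,2,5}  ✓accept
after full input: {1,2,5}  (accept=1 in)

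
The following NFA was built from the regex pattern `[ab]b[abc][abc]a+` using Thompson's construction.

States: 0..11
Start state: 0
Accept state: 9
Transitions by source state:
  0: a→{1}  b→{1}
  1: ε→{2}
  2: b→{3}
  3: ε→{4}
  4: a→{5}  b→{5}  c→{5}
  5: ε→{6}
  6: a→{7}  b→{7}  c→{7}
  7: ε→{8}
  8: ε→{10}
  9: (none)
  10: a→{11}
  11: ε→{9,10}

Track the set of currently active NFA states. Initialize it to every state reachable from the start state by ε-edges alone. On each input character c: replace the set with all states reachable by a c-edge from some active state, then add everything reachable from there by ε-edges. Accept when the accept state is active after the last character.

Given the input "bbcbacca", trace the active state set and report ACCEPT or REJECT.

Answer: REJECT

Trace:
S₀ = ε-closure({0}) = {0}
'b' @ 1: {1,2}
'b' @ 2: {3,4}
'c' @ 3: {5,6}
'b' @ 4: {7,8,10}
'a' @ 5: {9,10,11}  ✓accept
'c' @ 6: {}  — dead — no transitions
rest 'ca' ignored (set empty)
final: {}; accept 9 not in set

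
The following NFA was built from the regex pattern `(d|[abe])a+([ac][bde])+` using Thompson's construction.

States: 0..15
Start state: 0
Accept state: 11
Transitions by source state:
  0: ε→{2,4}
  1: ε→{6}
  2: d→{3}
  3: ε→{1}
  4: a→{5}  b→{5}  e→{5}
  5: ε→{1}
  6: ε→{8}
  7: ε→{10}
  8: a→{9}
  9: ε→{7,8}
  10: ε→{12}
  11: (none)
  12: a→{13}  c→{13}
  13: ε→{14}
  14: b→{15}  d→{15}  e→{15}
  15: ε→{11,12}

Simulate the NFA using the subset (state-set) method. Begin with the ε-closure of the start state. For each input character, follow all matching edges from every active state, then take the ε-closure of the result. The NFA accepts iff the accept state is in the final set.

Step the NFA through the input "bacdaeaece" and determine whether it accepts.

S₀ = ε-closure({0}) = {0,2,4}
'b' @ 1: {1,5,6,8}
'a' @ 2: {7,8,9,10,12}
'c' @ 3: {13,14}
'd' @ 4: {11,12,15}  [accepting]
'a' @ 5: {13,14}
'e' @ 6: {11,12,15}  [accepting]
'a' @ 7: {13,14}
'e' @ 8: {11,12,15}  [accepting]
'c' @ 9: {13,14}
'e' @ 10: {11,12,15}  [accepting]
end set {11,12,15} — state 11 in

Answer: ACCEPT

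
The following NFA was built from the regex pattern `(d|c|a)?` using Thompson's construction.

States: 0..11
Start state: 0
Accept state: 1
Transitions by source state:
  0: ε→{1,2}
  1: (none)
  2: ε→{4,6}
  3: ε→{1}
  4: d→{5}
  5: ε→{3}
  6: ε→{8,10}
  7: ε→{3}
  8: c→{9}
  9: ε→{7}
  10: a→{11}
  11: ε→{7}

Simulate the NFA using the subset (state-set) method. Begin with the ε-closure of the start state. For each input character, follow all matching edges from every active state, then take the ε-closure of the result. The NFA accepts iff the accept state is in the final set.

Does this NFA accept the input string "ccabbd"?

Answer: REJECT

Derivation:
S₀ = ε-closure({0}) = {0,1,2,4,6,8,10}
'c' @ 1: {1,3,7,9}  [accepting]
'c' @ 2: {}  — no active states
rest 'abbd' ignored (set empty)
end set {} — state 1 not in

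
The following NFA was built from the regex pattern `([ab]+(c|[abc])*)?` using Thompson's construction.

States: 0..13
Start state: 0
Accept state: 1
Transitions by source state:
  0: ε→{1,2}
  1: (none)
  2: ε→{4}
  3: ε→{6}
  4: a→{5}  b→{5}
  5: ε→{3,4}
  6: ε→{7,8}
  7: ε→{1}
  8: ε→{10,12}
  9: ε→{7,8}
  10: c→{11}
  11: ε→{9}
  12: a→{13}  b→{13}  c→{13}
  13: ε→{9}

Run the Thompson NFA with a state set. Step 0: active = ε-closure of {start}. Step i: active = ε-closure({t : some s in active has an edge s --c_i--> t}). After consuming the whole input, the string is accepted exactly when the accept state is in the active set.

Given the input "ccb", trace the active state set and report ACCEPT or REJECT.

Answer: REJECT

Trace:
S₀ = ε-closure({0}) = {0,1,2,4}
'c' @ 1: {}  — dead — no transitions
rest 'cb' ignored (set empty)
end set {} — state 1 not in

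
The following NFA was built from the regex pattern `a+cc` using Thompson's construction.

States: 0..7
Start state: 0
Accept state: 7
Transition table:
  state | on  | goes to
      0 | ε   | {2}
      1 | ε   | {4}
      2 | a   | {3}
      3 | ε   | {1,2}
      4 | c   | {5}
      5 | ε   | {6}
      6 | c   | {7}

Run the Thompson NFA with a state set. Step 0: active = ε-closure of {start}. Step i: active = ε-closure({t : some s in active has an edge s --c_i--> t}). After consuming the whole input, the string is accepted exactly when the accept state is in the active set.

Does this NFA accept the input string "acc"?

Answer: ACCEPT

Steps:
S₀ = ε-closure({0}) = {0,2}
'a' @ 1: {1,2,3,4}
'c' @ 2: {5,6}
'c' @ 3: {7}  [accepting]
after full input: {7}  (accept=7 in)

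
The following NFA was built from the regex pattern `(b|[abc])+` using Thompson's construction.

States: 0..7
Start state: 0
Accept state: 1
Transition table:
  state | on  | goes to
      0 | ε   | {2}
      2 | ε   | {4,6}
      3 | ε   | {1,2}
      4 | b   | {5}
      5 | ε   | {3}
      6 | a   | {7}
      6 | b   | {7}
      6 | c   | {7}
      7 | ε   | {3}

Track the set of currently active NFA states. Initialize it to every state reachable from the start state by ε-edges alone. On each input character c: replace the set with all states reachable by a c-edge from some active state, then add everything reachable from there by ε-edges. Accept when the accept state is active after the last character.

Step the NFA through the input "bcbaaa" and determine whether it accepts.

Answer: ACCEPT

Derivation:
initial (ε-close {0}): {0,2,4,6}
'b' @ 1: {1,2,3,4,5,6,7}  [accepting]
'c' @ 2: {1,2,3,4,6,7}  [accepting]
'b' @ 3: {1,2,3,4,5,6,7}  [accepting]
'a' @ 4: {1,2,3,4,6,7}  [accepting]
'a' @ 5: {1,2,3,4,6,7}  [accepting]
'a' @ 6: {1,2,3,4,6,7}  [accepting]
after full input: {1,2,3,4,6,7}  (accept=1 in)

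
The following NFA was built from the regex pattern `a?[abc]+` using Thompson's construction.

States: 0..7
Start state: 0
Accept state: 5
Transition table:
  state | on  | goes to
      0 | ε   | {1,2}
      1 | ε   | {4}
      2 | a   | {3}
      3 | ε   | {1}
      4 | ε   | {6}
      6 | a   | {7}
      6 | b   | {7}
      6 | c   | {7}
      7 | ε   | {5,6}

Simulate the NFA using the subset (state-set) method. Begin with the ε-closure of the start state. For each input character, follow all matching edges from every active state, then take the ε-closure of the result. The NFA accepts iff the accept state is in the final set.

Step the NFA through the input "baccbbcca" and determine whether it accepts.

start: ε-closure({0}) = {0,1,2,4,6}
'b' @ 1: {5,6,7}  [accepting]
'a' @ 2: {5,6,7}  [accepting]
'c' @ 3: {5,6,7}  [accepting]
'c' @ 4: {5,6,7}  [accepting]
'b' @ 5: {5,6,7}  [accepting]
'b' @ 6: {5,6,7}  [accepting]
'c' @ 7: {5,6,7}  [accepting]
'c' @ 8: {5,6,7}  [accepting]
'a' @ 9: {5,6,7}  [accepting]
end set {5,6,7} — state 5 in

Answer: ACCEPT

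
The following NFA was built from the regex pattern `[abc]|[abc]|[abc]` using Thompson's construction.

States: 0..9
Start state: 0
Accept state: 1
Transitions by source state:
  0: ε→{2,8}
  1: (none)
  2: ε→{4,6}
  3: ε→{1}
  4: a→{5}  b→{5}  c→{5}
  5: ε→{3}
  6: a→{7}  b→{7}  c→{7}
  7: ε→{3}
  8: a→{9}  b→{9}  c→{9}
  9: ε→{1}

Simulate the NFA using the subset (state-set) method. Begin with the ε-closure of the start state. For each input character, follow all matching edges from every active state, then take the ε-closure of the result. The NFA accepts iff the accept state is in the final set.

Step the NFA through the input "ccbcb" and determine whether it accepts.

Answer: REJECT

Trace:
S₀ = ε-closure({0}) = {0,2,4,6,8}
'c' @ 1: {1,3,5,7,9}  ✓accept
'c' @ 2: {}  — state set empty
rest 'bcb' ignored (set empty)
after full input: {}  (accept=1 not in)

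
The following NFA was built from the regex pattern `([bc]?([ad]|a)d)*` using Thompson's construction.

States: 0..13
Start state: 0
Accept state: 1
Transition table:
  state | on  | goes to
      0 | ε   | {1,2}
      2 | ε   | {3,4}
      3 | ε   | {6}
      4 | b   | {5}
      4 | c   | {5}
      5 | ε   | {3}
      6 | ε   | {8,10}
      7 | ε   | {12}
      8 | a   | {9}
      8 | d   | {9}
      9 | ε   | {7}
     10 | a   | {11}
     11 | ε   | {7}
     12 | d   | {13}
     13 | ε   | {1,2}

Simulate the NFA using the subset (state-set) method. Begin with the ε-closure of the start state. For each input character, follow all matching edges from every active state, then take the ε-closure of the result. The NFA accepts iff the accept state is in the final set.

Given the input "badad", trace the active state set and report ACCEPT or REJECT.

Answer: ACCEPT

Derivation:
start: ε-closure({0}) = {0,1,2,3,4,6,8,10}
'b' @ 1: {3,5,6,8,10}
'a' @ 2: {7,9,11,12}
'd' @ 3: {1,2,3,4,6,8,10,13}  (accept∈set)
'a' @ 4: {7,9,11,12}
'd' @ 5: {1,2,3,4,6,8,10,13}  (accept∈set)
after full input: {1,2,3,4,6,8,10,13}  (accept=1 in)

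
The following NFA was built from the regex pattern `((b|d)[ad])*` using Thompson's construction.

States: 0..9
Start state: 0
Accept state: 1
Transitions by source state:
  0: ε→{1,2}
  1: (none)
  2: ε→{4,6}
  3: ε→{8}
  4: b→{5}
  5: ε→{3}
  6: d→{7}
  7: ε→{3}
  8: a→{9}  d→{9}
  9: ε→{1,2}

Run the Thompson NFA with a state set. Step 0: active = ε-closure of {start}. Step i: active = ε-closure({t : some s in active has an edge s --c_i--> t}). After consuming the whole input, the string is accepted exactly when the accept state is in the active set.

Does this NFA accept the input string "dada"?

Answer: ACCEPT

Trace:
S₀ = ε-closure({0}) = {0,1,2,4,6}
'd' @ 1: {3,7,8}
'a' @ 2: {1,2,4,6,9}  (accept∈set)
'd' @ 3: {3,7,8}
'a' @ 4: {1,2,4,6,9}  (accept∈set)
final: {1,2,4,6,9}; accept 1 in set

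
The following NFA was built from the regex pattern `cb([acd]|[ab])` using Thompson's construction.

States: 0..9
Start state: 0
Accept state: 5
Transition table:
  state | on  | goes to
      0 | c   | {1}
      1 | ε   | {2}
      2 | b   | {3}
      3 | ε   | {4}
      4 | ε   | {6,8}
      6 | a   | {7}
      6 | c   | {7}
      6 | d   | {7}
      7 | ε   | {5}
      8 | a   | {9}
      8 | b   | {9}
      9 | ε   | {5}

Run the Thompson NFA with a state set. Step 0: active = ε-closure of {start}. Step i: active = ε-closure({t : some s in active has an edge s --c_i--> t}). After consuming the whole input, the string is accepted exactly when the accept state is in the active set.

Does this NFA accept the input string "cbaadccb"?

Answer: REJECT

Steps:
start: ε-closure({0}) = {0}
'c' @ 1: {1,2}
'b' @ 2: {3,4,6,8}
'a' @ 3: {5,7,9}  ✓accept
'a' @ 4: {}  — dead — no transitions
rest 'dccb' ignored (set empty)
final: {}; accept 5 not in set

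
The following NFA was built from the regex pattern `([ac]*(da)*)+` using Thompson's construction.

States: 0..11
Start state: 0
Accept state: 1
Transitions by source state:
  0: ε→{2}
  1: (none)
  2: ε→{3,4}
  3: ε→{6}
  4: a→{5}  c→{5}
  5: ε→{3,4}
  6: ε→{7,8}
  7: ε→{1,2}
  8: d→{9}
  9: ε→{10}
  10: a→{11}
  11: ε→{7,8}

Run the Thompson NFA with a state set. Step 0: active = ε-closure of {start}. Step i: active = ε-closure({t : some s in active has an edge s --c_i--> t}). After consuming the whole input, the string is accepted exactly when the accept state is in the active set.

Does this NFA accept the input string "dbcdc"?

initial (ε-close {0}): {0,1,2,3,4,6,7,8}
'd' @ 1: {9,10}
'b' @ 2: {}  — dead — no transitions
rest 'cdc' ignored (set empty)
end set {} — state 1 not in

Answer: REJECT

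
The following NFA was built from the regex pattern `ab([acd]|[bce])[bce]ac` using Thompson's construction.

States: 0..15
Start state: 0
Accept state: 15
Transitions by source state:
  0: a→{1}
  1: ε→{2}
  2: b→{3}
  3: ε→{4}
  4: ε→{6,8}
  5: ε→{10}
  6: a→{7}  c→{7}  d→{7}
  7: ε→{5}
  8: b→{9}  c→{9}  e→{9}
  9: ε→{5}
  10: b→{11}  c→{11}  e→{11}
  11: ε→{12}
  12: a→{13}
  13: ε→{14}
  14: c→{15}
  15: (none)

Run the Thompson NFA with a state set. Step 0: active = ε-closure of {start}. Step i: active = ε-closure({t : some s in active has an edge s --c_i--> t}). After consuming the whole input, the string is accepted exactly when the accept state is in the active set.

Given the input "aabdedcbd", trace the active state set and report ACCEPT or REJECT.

Answer: REJECT

Derivation:
initial (ε-close {0}): {0}
'a' @ 1: {1,2}
'a' @ 2: {}  — dead — no transitions
rest 'bdedcbd' ignored (set empty)
end set {} — state 15 not in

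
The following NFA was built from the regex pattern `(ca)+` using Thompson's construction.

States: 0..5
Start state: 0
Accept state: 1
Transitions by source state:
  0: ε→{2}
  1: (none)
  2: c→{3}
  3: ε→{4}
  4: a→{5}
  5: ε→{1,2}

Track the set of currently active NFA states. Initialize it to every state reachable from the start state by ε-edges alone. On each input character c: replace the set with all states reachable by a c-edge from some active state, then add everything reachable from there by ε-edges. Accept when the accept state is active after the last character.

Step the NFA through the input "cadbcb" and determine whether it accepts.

start: ε-closure({0}) = {0,2}
'c' @ 1: {3,4}
'a' @ 2: {1,2,5}  (accept∈set)
'd' @ 3: {}  — no active states
rest 'bcb' ignored (set empty)
end set {} — state 1 not in

Answer: REJECT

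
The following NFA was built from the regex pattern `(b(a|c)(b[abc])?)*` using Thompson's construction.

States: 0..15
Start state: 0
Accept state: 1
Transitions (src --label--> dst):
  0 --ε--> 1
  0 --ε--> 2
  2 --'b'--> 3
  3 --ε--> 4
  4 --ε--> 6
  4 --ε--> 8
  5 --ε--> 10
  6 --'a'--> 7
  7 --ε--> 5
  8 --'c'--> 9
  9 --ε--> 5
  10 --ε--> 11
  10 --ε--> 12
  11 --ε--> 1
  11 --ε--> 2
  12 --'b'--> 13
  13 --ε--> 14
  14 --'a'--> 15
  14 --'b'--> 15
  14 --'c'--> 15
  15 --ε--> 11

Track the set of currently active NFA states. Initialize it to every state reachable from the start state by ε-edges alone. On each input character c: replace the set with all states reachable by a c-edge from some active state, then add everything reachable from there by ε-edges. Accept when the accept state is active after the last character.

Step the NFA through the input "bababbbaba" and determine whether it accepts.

start: ε-closure({0}) = {0,1,2}
'b' @ 1: {3,4,6,8}
'a' @ 2: {1,2,5,7,10,11,12}  ✓accept
'b' @ 3: {3,4,6,8,13,14}
'a' @ 4: {1,2,5,7,10,11,12,15}  ✓accept
'b' @ 5: {3,4,6,8,13,14}
'b' @ 6: {1,2,11,15}  ✓accept
'b' @ 7: {3,4,6,8}
'a' @ 8: {1,2,5,7,10,11,12}  ✓accept
'b' @ 9: {3,4,6,8,13,14}
'a' @ 10: {1,2,5,7,10,11,12,15}  ✓accept
end set {1,2,5,7,10,11,12,15} — state 1 in

Answer: ACCEPT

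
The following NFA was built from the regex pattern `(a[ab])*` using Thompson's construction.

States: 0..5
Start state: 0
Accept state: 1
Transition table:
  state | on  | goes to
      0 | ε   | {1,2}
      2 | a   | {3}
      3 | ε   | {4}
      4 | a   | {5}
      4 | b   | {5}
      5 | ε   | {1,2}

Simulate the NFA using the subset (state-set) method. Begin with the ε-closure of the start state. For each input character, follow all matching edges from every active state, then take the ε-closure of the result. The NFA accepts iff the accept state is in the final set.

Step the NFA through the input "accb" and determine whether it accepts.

S₀ = ε-closure({0}) = {0,1,2}
'a' @ 1: {3,4}
'c' @ 2: {}  — no active states
rest 'cb' ignored (set empty)
after full input: {}  (accept=1 not in)

Answer: REJECT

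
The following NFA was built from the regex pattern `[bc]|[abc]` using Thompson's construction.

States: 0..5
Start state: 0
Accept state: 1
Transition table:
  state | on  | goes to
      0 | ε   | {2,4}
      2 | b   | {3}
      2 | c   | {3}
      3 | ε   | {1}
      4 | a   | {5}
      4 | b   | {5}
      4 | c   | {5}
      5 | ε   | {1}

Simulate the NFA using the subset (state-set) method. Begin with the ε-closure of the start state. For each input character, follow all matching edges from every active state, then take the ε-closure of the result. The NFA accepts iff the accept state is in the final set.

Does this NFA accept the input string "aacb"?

initial (ε-close {0}): {0,2,4}
'a' @ 1: {1,5}  (accept∈set)
'a' @ 2: {}  — state set empty
rest 'cb' ignored (set empty)
end set {} — state 1 not in

Answer: REJECT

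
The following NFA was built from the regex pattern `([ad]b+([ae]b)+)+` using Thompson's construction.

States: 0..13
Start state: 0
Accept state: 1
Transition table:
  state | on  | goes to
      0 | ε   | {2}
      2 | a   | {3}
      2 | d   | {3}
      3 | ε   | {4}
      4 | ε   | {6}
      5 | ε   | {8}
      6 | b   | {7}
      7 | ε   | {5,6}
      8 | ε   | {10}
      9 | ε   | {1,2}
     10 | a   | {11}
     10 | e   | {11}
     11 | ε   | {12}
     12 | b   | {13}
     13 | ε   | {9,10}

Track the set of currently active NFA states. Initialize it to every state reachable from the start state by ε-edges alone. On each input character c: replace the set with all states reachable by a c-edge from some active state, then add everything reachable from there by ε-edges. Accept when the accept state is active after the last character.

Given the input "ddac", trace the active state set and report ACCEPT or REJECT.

S₀ = ε-closure({0}) = {0,2}
'd' @ 1: {3,4,6}
'd' @ 2: {}  — state set empty
rest 'ac' ignored (set empty)
final: {}; accept 1 not in set

Answer: REJECT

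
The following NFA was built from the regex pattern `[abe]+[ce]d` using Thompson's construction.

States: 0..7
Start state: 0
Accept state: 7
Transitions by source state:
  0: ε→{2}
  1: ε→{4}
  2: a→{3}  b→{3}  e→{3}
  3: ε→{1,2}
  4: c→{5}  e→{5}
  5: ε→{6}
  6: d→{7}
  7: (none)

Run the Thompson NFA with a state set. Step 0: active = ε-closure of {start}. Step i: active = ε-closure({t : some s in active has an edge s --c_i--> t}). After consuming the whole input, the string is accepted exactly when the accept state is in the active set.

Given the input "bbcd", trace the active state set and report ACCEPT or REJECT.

S₀ = ε-closure({0}) = {0,2}
'b' @ 1: {1,2,3,4}
'b' @ 2: {1,2,3,4}
'c' @ 3: {5,6}
'd' @ 4: {7}  [accepting]
after full input: {7}  (accept=7 in)

Answer: ACCEPT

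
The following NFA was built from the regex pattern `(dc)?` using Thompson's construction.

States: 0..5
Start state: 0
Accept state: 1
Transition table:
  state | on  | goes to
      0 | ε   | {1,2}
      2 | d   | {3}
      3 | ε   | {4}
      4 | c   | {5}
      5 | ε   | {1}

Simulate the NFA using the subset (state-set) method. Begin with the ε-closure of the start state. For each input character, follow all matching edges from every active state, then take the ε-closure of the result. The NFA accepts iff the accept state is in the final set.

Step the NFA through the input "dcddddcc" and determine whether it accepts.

Answer: REJECT

Trace:
initial (ε-close {0}): {0,1,2}
'd' @ 1: {3,4}
'c' @ 2: {1,5}  [accepting]
'd' @ 3: {}  — no active states
rest 'dddcc' ignored (set empty)
after full input: {}  (accept=1 not in)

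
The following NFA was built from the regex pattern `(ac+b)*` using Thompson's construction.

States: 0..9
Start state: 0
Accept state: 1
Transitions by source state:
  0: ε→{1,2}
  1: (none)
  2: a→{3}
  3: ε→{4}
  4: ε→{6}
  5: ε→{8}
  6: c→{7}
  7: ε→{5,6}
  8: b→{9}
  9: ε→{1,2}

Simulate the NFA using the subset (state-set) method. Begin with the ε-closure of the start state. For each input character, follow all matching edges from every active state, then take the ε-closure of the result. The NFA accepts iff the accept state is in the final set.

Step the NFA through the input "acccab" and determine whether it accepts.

Answer: REJECT

Derivation:
start: ε-closure({0}) = {0,1,2}
'a' @ 1: {3,4,6}
'c' @ 2: {5,6,7,8}
'c' @ 3: {5,6,7,8}
'c' @ 4: {5,6,7,8}
'a' @ 5: {}  — state set empty
rest 'b' ignored (set empty)
final: {}; accept 1 not in set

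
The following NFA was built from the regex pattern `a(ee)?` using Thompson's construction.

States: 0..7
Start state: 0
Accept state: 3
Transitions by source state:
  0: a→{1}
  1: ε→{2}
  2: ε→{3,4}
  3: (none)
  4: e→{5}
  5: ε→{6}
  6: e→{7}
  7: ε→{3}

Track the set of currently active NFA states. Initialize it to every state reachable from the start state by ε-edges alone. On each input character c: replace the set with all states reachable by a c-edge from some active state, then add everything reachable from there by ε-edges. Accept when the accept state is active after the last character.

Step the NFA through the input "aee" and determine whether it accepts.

Answer: ACCEPT

Trace:
start: ε-closure({0}) = {0}
'a' @ 1: {1,2,3,4}  (accept∈set)
'e' @ 2: {5,6}
'e' @ 3: {3,7}  (accept∈set)
final: {3,7}; accept 3 in set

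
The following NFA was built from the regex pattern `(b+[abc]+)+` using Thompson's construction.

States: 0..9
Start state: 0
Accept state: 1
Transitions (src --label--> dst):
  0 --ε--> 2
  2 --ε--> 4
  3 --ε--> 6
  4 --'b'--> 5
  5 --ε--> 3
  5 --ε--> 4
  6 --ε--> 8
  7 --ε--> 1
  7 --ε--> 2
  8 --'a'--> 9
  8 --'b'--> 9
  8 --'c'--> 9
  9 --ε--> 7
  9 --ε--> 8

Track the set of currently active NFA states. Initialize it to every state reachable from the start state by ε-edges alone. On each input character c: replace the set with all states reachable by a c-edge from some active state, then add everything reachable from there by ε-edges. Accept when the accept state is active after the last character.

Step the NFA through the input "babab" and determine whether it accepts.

Answer: ACCEPT

Trace:
start: ε-closure({0}) = {0,2,4}
'b' @ 1: {3,4,5,6,8}
'a' @ 2: {1,2,4,7,8,9}  (accept∈set)
'b' @ 3: {1,2,3,4,5,6,7,8,9}  (accept∈set)
'a' @ 4: {1,2,4,7,8,9}  (accept∈set)
'b' @ 5: {1,2,3,4,5,6,7,8,9}  (accept∈set)
end set {1,2,3,4,5,6,7,8,9} — state 1 in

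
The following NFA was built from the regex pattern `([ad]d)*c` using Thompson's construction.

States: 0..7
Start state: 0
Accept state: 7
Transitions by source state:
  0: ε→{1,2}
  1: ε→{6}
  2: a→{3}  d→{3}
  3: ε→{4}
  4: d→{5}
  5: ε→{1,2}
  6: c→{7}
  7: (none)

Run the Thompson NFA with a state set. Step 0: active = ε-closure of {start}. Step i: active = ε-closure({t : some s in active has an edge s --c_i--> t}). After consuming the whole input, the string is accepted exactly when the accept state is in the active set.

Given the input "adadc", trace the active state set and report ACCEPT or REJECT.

initial (ε-close {0}): {0,1,2,6}
'a' @ 1: {3,4}
'd' @ 2: {1,2,5,6}
'a' @ 3: {3,4}
'd' @ 4: {1,2,5,6}
'c' @ 5: {7}  [accepting]
after full input: {7}  (accept=7 in)

Answer: ACCEPT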